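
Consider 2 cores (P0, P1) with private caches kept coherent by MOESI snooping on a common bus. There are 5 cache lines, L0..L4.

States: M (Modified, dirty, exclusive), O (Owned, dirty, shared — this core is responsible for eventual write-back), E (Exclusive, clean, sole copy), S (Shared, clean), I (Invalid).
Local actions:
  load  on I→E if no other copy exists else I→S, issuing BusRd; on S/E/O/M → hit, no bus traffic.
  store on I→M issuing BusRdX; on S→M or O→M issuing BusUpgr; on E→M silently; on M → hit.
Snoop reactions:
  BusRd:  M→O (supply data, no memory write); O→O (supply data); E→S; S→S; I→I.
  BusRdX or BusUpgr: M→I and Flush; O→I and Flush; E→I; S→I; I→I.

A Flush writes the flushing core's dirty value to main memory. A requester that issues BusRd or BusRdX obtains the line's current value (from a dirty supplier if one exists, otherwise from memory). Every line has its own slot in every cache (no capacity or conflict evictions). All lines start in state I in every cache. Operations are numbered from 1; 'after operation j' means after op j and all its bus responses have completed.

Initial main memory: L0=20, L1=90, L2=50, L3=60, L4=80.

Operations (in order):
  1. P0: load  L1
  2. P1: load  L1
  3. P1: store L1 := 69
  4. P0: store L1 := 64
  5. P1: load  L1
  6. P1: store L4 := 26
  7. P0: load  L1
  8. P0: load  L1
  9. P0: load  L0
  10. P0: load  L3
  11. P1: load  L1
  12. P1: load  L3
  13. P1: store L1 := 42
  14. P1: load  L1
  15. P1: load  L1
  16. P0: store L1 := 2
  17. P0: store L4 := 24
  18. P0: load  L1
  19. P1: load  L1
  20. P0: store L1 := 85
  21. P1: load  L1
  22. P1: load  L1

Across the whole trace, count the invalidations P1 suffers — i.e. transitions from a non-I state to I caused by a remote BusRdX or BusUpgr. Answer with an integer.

invalidations = 4

1. P0: load  L1  bus=[BusRd]  L1: P0=E P1=I  mem[L1]=90
2. P1: load  L1  bus=[BusRd]  L1: P0=S P1=S  mem[L1]=90
3. P1: store L1 := 69  bus=[BusUpgr]  L1: P0=I P1=M  mem[L1]=90
4. P0: store L1 := 64  bus=[BusRdX,Flush]  L1: P0=M P1=I  mem[L1]=69
5. P1: load  L1  bus=[BusRd]  L1: P0=O P1=S  mem[L1]=69
6. P1: store L4 := 26  bus=[BusRdX]  L4: P0=I P1=M  mem[L4]=80
7. P0: load  L1  bus=[-]  L1: P0=O P1=S  mem[L1]=69
8. P0: load  L1  bus=[-]  L1: P0=O P1=S  mem[L1]=69
9. P0: load  L0  bus=[BusRd]  L0: P0=E P1=I  mem[L0]=20
10. P0: load  L3  bus=[BusRd]  L3: P0=E P1=I  mem[L3]=60
11. P1: load  L1  bus=[-]  L1: P0=O P1=S  mem[L1]=69
12. P1: load  L3  bus=[BusRd]  L3: P0=S P1=S  mem[L3]=60
13. P1: store L1 := 42  bus=[BusUpgr,Flush]  L1: P0=I P1=M  mem[L1]=64
14. P1: load  L1  bus=[-]  L1: P0=I P1=M  mem[L1]=64
15. P1: load  L1  bus=[-]  L1: P0=I P1=M  mem[L1]=64
16. P0: store L1 := 2  bus=[BusRdX,Flush]  L1: P0=M P1=I  mem[L1]=42
17. P0: store L4 := 24  bus=[BusRdX,Flush]  L4: P0=M P1=I  mem[L4]=26
18. P0: load  L1  bus=[-]  L1: P0=M P1=I  mem[L1]=42
19. P1: load  L1  bus=[BusRd]  L1: P0=O P1=S  mem[L1]=42
20. P0: store L1 := 85  bus=[BusUpgr]  L1: P0=M P1=I  mem[L1]=42
21. P1: load  L1  bus=[BusRd]  L1: P0=O P1=S  mem[L1]=42
22. P1: load  L1  bus=[-]  L1: P0=O P1=S  mem[L1]=42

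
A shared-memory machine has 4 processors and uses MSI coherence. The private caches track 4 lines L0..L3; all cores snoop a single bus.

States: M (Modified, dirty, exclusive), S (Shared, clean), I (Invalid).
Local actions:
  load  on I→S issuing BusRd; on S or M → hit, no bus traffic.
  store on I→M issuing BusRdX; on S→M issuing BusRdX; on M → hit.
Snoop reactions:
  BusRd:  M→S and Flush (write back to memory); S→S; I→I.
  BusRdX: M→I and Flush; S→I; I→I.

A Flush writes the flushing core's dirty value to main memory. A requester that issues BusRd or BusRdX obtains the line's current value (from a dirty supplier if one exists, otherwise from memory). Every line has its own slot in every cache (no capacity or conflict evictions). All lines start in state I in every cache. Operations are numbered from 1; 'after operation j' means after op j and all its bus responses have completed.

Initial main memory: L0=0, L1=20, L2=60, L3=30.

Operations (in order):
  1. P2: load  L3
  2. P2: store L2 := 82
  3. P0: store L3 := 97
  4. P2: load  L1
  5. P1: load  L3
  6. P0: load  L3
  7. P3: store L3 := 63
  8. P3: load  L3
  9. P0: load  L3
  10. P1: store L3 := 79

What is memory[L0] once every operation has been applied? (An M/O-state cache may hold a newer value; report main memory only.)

memory[L0] = 0

1. P2: load  L3  bus=[BusRd]  L3: P0=I P1=I P2=S P3=I  mem[L3]=30
2. P2: store L2 := 82  bus=[BusRdX]  L2: P0=I P1=I P2=M P3=I  mem[L2]=60
3. P0: store L3 := 97  bus=[BusRdX]  L3: P0=M P1=I P2=I P3=I  mem[L3]=30
4. P2: load  L1  bus=[BusRd]  L1: P0=I P1=I P2=S P3=I  mem[L1]=20
5. P1: load  L3  bus=[BusRd,Flush]  L3: P0=S P1=S P2=I P3=I  mem[L3]=97
6. P0: load  L3  bus=[-]  L3: P0=S P1=S P2=I P3=I  mem[L3]=97
7. P3: store L3 := 63  bus=[BusRdX]  L3: P0=I P1=I P2=I P3=M  mem[L3]=97
8. P3: load  L3  bus=[-]  L3: P0=I P1=I P2=I P3=M  mem[L3]=97
9. P0: load  L3  bus=[BusRd,Flush]  L3: P0=S P1=I P2=I P3=S  mem[L3]=63
10. P1: store L3 := 79  bus=[BusRdX]  L3: P0=I P1=M P2=I P3=I  mem[L3]=63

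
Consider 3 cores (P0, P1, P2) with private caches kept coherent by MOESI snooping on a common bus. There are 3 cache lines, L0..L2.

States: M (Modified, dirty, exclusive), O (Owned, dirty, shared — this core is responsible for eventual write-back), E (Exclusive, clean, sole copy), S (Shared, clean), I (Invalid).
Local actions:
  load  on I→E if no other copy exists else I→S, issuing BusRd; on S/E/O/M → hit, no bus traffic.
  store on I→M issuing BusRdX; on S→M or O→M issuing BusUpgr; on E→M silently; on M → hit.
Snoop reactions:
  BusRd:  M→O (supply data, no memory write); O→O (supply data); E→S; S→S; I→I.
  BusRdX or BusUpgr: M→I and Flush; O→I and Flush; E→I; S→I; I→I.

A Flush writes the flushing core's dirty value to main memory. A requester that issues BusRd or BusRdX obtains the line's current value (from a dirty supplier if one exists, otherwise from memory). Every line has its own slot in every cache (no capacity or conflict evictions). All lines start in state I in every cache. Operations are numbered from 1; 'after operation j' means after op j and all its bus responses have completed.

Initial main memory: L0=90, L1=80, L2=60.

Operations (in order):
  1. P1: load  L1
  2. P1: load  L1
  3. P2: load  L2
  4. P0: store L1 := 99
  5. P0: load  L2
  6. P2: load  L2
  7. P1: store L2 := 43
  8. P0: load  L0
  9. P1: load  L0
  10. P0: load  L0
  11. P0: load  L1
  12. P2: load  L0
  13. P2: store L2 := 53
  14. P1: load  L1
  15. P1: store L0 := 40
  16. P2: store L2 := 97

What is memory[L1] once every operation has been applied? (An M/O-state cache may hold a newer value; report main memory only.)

memory[L1] = 80

[1] P1: load  L1 | P0:I, P1:E(80), P2:I | bus: BusRd
[2] P1: load  L1 | P0:I, P1:E(80), P2:I | bus: none
[3] P2: load  L2 | P0:I, P1:I, P2:E(60) | bus: BusRd
[4] P0: store L1 := 99 | P0:M(99), P1:I, P2:I | bus: BusRdX
[5] P0: load  L2 | P0:S(60), P1:I, P2:S(60) | bus: BusRd
[6] P2: load  L2 | P0:S(60), P1:I, P2:S(60) | bus: none
[7] P1: store L2 := 43 | P0:I, P1:M(43), P2:I | bus: BusRdX
[8] P0: load  L0 | P0:E(90), P1:I, P2:I | bus: BusRd
[9] P1: load  L0 | P0:S(90), P1:S(90), P2:I | bus: BusRd
[10] P0: load  L0 | P0:S(90), P1:S(90), P2:I | bus: none
[11] P0: load  L1 | P0:M(99), P1:I, P2:I | bus: none
[12] P2: load  L0 | P0:S(90), P1:S(90), P2:S(90) | bus: BusRd
[13] P2: store L2 := 53 | P0:I, P1:I, P2:M(53) | bus: BusRdX,Flush
[14] P1: load  L1 | P0:O(99), P1:S(99), P2:I | bus: BusRd
[15] P1: store L0 := 40 | P0:I, P1:M(40), P2:I | bus: BusUpgr
[16] P2: store L2 := 97 | P0:I, P1:I, P2:M(97) | bus: none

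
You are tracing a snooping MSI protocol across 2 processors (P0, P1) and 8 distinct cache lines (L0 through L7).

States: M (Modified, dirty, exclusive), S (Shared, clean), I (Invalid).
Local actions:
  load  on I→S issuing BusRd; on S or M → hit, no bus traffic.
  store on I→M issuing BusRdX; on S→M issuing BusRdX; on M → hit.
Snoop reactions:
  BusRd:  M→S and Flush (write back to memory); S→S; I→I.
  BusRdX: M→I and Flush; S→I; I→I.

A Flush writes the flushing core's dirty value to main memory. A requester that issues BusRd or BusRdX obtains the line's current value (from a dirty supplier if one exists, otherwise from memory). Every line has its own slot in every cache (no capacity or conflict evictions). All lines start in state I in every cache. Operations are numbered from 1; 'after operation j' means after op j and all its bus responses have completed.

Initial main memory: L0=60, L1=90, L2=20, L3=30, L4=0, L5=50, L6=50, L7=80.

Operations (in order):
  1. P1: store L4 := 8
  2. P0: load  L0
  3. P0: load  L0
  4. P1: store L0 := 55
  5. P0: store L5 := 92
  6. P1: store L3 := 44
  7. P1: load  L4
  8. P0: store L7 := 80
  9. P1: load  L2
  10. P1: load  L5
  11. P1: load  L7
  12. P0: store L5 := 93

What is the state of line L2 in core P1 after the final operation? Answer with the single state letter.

state = S

  op1 P1: store L4 := 8 → I/M on L4; bus BusRdX; mem=0
  op2 P0: load  L0 → S/I on L0; bus BusRd; mem=60
  op3 P0: load  L0 → S/I on L0; bus (none); mem=60
  op4 P1: store L0 := 55 → I/M on L0; bus BusRdX; mem=60
  op5 P0: store L5 := 92 → M/I on L5; bus BusRdX; mem=50
  op6 P1: store L3 := 44 → I/M on L3; bus BusRdX; mem=30
  op7 P1: load  L4 → I/M on L4; bus (none); mem=0
  op8 P0: store L7 := 80 → M/I on L7; bus BusRdX; mem=80
  op9 P1: load  L2 → I/S on L2; bus BusRd; mem=20
  op10 P1: load  L5 → S/S on L5; bus BusRd Flush; mem=92
  op11 P1: load  L7 → S/S on L7; bus BusRd Flush; mem=80
  op12 P0: store L5 := 93 → M/I on L5; bus BusRdX; mem=92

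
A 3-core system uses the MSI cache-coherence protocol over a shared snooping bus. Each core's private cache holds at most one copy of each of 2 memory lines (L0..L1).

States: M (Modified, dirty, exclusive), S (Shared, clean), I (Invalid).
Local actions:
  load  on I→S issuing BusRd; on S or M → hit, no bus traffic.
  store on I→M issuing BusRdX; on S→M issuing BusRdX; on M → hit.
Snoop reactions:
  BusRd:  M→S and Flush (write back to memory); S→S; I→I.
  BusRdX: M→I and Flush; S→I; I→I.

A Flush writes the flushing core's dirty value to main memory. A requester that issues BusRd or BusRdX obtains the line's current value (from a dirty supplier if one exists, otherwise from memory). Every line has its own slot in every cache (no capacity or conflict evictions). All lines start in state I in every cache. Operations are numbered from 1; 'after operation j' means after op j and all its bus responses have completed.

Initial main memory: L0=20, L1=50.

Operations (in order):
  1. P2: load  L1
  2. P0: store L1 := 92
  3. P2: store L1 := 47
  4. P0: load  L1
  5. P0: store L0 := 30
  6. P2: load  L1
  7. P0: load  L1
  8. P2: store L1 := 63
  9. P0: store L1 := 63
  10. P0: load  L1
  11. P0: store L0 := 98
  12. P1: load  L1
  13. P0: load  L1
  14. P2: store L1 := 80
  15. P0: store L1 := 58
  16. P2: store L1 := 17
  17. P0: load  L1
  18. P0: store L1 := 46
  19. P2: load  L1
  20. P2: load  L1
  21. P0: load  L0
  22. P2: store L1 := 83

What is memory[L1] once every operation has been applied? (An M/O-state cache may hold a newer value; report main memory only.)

[1] P2: load  L1 | P0:I, P1:I, P2:S(50) | bus: BusRd
[2] P0: store L1 := 92 | P0:M(92), P1:I, P2:I | bus: BusRdX
[3] P2: store L1 := 47 | P0:I, P1:I, P2:M(47) | bus: BusRdX,Flush
[4] P0: load  L1 | P0:S(47), P1:I, P2:S(47) | bus: BusRd,Flush
[5] P0: store L0 := 30 | P0:M(30), P1:I, P2:I | bus: BusRdX
[6] P2: load  L1 | P0:S(47), P1:I, P2:S(47) | bus: none
[7] P0: load  L1 | P0:S(47), P1:I, P2:S(47) | bus: none
[8] P2: store L1 := 63 | P0:I, P1:I, P2:M(63) | bus: BusRdX
[9] P0: store L1 := 63 | P0:M(63), P1:I, P2:I | bus: BusRdX,Flush
[10] P0: load  L1 | P0:M(63), P1:I, P2:I | bus: none
[11] P0: store L0 := 98 | P0:M(98), P1:I, P2:I | bus: none
[12] P1: load  L1 | P0:S(63), P1:S(63), P2:I | bus: BusRd,Flush
[13] P0: load  L1 | P0:S(63), P1:S(63), P2:I | bus: none
[14] P2: store L1 := 80 | P0:I, P1:I, P2:M(80) | bus: BusRdX
[15] P0: store L1 := 58 | P0:M(58), P1:I, P2:I | bus: BusRdX,Flush
[16] P2: store L1 := 17 | P0:I, P1:I, P2:M(17) | bus: BusRdX,Flush
[17] P0: load  L1 | P0:S(17), P1:I, P2:S(17) | bus: BusRd,Flush
[18] P0: store L1 := 46 | P0:M(46), P1:I, P2:I | bus: BusRdX
[19] P2: load  L1 | P0:S(46), P1:I, P2:S(46) | bus: BusRd,Flush
[20] P2: load  L1 | P0:S(46), P1:I, P2:S(46) | bus: none
[21] P0: load  L0 | P0:M(98), P1:I, P2:I | bus: none
[22] P2: store L1 := 83 | P0:I, P1:I, P2:M(83) | bus: BusRdX

memory[L1] = 46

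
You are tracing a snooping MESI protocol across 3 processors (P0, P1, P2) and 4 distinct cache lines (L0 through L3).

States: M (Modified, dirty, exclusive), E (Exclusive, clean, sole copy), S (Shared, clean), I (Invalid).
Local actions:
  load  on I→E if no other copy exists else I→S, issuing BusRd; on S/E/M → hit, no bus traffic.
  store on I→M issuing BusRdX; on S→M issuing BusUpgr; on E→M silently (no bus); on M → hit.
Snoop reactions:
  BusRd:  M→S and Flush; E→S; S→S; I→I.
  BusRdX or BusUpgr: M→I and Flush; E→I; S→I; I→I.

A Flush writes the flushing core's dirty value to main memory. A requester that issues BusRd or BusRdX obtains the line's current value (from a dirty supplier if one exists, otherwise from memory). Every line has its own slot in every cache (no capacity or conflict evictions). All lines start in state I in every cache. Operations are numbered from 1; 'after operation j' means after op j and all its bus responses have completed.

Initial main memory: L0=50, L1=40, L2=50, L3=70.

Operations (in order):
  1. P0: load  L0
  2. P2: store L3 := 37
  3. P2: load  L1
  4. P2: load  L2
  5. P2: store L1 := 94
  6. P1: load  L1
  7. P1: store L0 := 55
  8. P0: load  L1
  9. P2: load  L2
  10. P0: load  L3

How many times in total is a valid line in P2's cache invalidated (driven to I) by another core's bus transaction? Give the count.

invalidations = 0

1. P0: load  L0  bus=[BusRd]  L0: P0=E P1=I P2=I  mem[L0]=50
2. P2: store L3 := 37  bus=[BusRdX]  L3: P0=I P1=I P2=M  mem[L3]=70
3. P2: load  L1  bus=[BusRd]  L1: P0=I P1=I P2=E  mem[L1]=40
4. P2: load  L2  bus=[BusRd]  L2: P0=I P1=I P2=E  mem[L2]=50
5. P2: store L1 := 94  bus=[-]  L1: P0=I P1=I P2=M  mem[L1]=40
6. P1: load  L1  bus=[BusRd,Flush]  L1: P0=I P1=S P2=S  mem[L1]=94
7. P1: store L0 := 55  bus=[BusRdX]  L0: P0=I P1=M P2=I  mem[L0]=50
8. P0: load  L1  bus=[BusRd]  L1: P0=S P1=S P2=S  mem[L1]=94
9. P2: load  L2  bus=[-]  L2: P0=I P1=I P2=E  mem[L2]=50
10. P0: load  L3  bus=[BusRd,Flush]  L3: P0=S P1=I P2=S  mem[L3]=37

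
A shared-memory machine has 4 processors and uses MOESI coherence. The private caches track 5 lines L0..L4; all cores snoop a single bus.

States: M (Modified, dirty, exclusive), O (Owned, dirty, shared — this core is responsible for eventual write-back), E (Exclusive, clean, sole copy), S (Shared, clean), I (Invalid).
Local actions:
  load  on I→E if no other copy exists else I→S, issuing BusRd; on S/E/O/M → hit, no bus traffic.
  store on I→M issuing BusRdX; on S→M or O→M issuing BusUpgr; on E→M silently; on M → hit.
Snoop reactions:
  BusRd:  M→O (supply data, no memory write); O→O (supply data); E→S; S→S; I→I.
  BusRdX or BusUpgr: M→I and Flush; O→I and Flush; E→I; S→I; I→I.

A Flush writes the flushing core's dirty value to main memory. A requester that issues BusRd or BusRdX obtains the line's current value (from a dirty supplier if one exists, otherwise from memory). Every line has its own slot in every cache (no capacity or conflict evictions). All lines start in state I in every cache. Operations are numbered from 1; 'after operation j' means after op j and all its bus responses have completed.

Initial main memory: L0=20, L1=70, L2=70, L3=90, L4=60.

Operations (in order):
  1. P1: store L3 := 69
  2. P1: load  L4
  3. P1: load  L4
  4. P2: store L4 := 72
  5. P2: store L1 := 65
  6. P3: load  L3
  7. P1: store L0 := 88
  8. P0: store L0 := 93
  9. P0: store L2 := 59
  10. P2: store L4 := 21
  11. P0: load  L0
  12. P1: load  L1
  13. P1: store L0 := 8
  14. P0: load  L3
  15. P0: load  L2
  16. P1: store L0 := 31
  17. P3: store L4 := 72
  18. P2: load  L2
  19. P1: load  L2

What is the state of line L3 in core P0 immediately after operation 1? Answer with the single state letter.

step 1: P1: store L3 := 69  ⟶  IMII  (L3)  txn=BusRdX  M[L3]=90
step 2: P1: load  L4  ⟶  IEII  (L4)  txn=BusRd  M[L4]=60
step 3: P1: load  L4  ⟶  IEII  (L4)  txn=∅  M[L4]=60
step 4: P2: store L4 := 72  ⟶  IIMI  (L4)  txn=BusRdX  M[L4]=60
step 5: P2: store L1 := 65  ⟶  IIMI  (L1)  txn=BusRdX  M[L1]=70
step 6: P3: load  L3  ⟶  IOIS  (L3)  txn=BusRd  M[L3]=90
step 7: P1: store L0 := 88  ⟶  IMII  (L0)  txn=BusRdX  M[L0]=20
step 8: P0: store L0 := 93  ⟶  MIII  (L0)  txn=BusRdX+Flush  M[L0]=88
step 9: P0: store L2 := 59  ⟶  MIII  (L2)  txn=BusRdX  M[L2]=70
step 10: P2: store L4 := 21  ⟶  IIMI  (L4)  txn=∅  M[L4]=60
step 11: P0: load  L0  ⟶  MIII  (L0)  txn=∅  M[L0]=88
step 12: P1: load  L1  ⟶  ISOI  (L1)  txn=BusRd  M[L1]=70
step 13: P1: store L0 := 8  ⟶  IMII  (L0)  txn=BusRdX+Flush  M[L0]=93
step 14: P0: load  L3  ⟶  SOIS  (L3)  txn=BusRd  M[L3]=90
step 15: P0: load  L2  ⟶  MIII  (L2)  txn=∅  M[L2]=70
step 16: P1: store L0 := 31  ⟶  IMII  (L0)  txn=∅  M[L0]=93
step 17: P3: store L4 := 72  ⟶  IIIM  (L4)  txn=BusRdX+Flush  M[L4]=21
step 18: P2: load  L2  ⟶  OISI  (L2)  txn=BusRd  M[L2]=70
step 19: P1: load  L2  ⟶  OSSI  (L2)  txn=BusRd  M[L2]=70

state = I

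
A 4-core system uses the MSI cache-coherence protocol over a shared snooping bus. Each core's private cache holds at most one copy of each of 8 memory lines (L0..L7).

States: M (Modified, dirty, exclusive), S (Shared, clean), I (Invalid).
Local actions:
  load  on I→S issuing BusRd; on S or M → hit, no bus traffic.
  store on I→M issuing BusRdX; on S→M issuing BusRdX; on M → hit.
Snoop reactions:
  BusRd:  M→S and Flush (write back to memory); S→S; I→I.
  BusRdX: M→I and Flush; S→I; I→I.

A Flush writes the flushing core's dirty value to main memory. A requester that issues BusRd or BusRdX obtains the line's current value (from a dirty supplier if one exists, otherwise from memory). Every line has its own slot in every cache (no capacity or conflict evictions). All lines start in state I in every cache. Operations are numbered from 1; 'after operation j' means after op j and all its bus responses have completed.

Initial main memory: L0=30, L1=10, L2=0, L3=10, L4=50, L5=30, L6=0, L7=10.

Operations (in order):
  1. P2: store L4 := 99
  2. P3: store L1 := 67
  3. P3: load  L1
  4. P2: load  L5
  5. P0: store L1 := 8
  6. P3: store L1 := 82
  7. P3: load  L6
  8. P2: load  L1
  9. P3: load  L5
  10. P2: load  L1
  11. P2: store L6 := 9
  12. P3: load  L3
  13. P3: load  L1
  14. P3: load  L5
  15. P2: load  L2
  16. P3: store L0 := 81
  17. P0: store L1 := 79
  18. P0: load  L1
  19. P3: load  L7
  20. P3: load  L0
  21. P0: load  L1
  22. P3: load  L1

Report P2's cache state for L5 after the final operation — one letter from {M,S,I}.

[1] P2: store L4 := 99 | P0:I, P1:I, P2:M(99), P3:I | bus: BusRdX
[2] P3: store L1 := 67 | P0:I, P1:I, P2:I, P3:M(67) | bus: BusRdX
[3] P3: load  L1 | P0:I, P1:I, P2:I, P3:M(67) | bus: none
[4] P2: load  L5 | P0:I, P1:I, P2:S(30), P3:I | bus: BusRd
[5] P0: store L1 := 8 | P0:M(8), P1:I, P2:I, P3:I | bus: BusRdX,Flush
[6] P3: store L1 := 82 | P0:I, P1:I, P2:I, P3:M(82) | bus: BusRdX,Flush
[7] P3: load  L6 | P0:I, P1:I, P2:I, P3:S(0) | bus: BusRd
[8] P2: load  L1 | P0:I, P1:I, P2:S(82), P3:S(82) | bus: BusRd,Flush
[9] P3: load  L5 | P0:I, P1:I, P2:S(30), P3:S(30) | bus: BusRd
[10] P2: load  L1 | P0:I, P1:I, P2:S(82), P3:S(82) | bus: none
[11] P2: store L6 := 9 | P0:I, P1:I, P2:M(9), P3:I | bus: BusRdX
[12] P3: load  L3 | P0:I, P1:I, P2:I, P3:S(10) | bus: BusRd
[13] P3: load  L1 | P0:I, P1:I, P2:S(82), P3:S(82) | bus: none
[14] P3: load  L5 | P0:I, P1:I, P2:S(30), P3:S(30) | bus: none
[15] P2: load  L2 | P0:I, P1:I, P2:S(0), P3:I | bus: BusRd
[16] P3: store L0 := 81 | P0:I, P1:I, P2:I, P3:M(81) | bus: BusRdX
[17] P0: store L1 := 79 | P0:M(79), P1:I, P2:I, P3:I | bus: BusRdX
[18] P0: load  L1 | P0:M(79), P1:I, P2:I, P3:I | bus: none
[19] P3: load  L7 | P0:I, P1:I, P2:I, P3:S(10) | bus: BusRd
[20] P3: load  L0 | P0:I, P1:I, P2:I, P3:M(81) | bus: none
[21] P0: load  L1 | P0:M(79), P1:I, P2:I, P3:I | bus: none
[22] P3: load  L1 | P0:S(79), P1:I, P2:I, P3:S(79) | bus: BusRd,Flush

state = S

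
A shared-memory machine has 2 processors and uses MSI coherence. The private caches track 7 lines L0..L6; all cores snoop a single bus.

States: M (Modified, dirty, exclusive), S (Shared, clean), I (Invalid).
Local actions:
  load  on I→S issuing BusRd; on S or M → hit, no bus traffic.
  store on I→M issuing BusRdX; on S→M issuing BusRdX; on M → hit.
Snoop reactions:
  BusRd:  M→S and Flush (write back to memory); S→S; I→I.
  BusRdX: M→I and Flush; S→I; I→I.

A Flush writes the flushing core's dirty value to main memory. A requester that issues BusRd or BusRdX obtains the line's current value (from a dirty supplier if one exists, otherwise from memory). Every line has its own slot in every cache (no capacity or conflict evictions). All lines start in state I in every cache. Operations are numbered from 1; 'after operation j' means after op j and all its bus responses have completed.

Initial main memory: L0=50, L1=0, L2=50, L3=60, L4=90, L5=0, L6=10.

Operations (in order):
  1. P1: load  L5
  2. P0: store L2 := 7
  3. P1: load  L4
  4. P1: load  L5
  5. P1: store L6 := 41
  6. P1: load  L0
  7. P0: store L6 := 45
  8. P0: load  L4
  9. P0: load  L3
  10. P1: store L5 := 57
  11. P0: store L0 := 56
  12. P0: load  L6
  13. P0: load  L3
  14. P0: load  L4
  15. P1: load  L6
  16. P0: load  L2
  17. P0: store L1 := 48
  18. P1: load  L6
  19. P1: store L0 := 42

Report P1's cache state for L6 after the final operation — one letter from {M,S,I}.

state = S

1. P1: load  L5  bus=[BusRd]  L5: P0=I P1=S  mem[L5]=0
2. P0: store L2 := 7  bus=[BusRdX]  L2: P0=M P1=I  mem[L2]=50
3. P1: load  L4  bus=[BusRd]  L4: P0=I P1=S  mem[L4]=90
4. P1: load  L5  bus=[-]  L5: P0=I P1=S  mem[L5]=0
5. P1: store L6 := 41  bus=[BusRdX]  L6: P0=I P1=M  mem[L6]=10
6. P1: load  L0  bus=[BusRd]  L0: P0=I P1=S  mem[L0]=50
7. P0: store L6 := 45  bus=[BusRdX,Flush]  L6: P0=M P1=I  mem[L6]=41
8. P0: load  L4  bus=[BusRd]  L4: P0=S P1=S  mem[L4]=90
9. P0: load  L3  bus=[BusRd]  L3: P0=S P1=I  mem[L3]=60
10. P1: store L5 := 57  bus=[BusRdX]  L5: P0=I P1=M  mem[L5]=0
11. P0: store L0 := 56  bus=[BusRdX]  L0: P0=M P1=I  mem[L0]=50
12. P0: load  L6  bus=[-]  L6: P0=M P1=I  mem[L6]=41
13. P0: load  L3  bus=[-]  L3: P0=S P1=I  mem[L3]=60
14. P0: load  L4  bus=[-]  L4: P0=S P1=S  mem[L4]=90
15. P1: load  L6  bus=[BusRd,Flush]  L6: P0=S P1=S  mem[L6]=45
16. P0: load  L2  bus=[-]  L2: P0=M P1=I  mem[L2]=50
17. P0: store L1 := 48  bus=[BusRdX]  L1: P0=M P1=I  mem[L1]=0
18. P1: load  L6  bus=[-]  L6: P0=S P1=S  mem[L6]=45
19. P1: store L0 := 42  bus=[BusRdX,Flush]  L0: P0=I P1=M  mem[L0]=56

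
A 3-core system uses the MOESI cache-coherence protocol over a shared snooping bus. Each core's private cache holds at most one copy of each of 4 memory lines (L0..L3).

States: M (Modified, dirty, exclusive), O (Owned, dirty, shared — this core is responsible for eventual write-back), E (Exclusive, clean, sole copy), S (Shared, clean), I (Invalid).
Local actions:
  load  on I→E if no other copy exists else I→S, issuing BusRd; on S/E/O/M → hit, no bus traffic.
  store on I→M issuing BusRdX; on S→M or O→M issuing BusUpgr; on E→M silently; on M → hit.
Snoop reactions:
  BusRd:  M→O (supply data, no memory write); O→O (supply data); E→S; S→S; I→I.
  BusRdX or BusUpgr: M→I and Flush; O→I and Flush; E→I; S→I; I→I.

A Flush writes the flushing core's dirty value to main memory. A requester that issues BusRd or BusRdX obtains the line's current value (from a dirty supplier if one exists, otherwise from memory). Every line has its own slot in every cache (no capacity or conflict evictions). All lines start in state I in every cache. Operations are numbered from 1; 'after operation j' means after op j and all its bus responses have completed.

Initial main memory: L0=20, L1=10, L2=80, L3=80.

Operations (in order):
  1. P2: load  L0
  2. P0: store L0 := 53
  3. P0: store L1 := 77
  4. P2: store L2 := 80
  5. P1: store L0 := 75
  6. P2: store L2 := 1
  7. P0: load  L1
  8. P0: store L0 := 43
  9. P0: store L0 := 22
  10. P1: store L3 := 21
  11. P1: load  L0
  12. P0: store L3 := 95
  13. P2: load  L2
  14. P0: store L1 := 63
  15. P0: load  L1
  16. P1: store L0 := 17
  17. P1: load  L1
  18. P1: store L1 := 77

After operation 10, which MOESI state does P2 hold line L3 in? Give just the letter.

state = I

step 1: P2: load  L0  ⟶  IIE  (L0)  txn=BusRd  M[L0]=20
step 2: P0: store L0 := 53  ⟶  MII  (L0)  txn=BusRdX  M[L0]=20
step 3: P0: store L1 := 77  ⟶  MII  (L1)  txn=BusRdX  M[L1]=10
step 4: P2: store L2 := 80  ⟶  IIM  (L2)  txn=BusRdX  M[L2]=80
step 5: P1: store L0 := 75  ⟶  IMI  (L0)  txn=BusRdX+Flush  M[L0]=53
step 6: P2: store L2 := 1  ⟶  IIM  (L2)  txn=∅  M[L2]=80
step 7: P0: load  L1  ⟶  MII  (L1)  txn=∅  M[L1]=10
step 8: P0: store L0 := 43  ⟶  MII  (L0)  txn=BusRdX+Flush  M[L0]=75
step 9: P0: store L0 := 22  ⟶  MII  (L0)  txn=∅  M[L0]=75
step 10: P1: store L3 := 21  ⟶  IMI  (L3)  txn=BusRdX  M[L3]=80
step 11: P1: load  L0  ⟶  OSI  (L0)  txn=BusRd  M[L0]=75
step 12: P0: store L3 := 95  ⟶  MII  (L3)  txn=BusRdX+Flush  M[L3]=21
step 13: P2: load  L2  ⟶  IIM  (L2)  txn=∅  M[L2]=80
step 14: P0: store L1 := 63  ⟶  MII  (L1)  txn=∅  M[L1]=10
step 15: P0: load  L1  ⟶  MII  (L1)  txn=∅  M[L1]=10
step 16: P1: store L0 := 17  ⟶  IMI  (L0)  txn=BusUpgr+Flush  M[L0]=22
step 17: P1: load  L1  ⟶  OSI  (L1)  txn=BusRd  M[L1]=10
step 18: P1: store L1 := 77  ⟶  IMI  (L1)  txn=BusUpgr+Flush  M[L1]=63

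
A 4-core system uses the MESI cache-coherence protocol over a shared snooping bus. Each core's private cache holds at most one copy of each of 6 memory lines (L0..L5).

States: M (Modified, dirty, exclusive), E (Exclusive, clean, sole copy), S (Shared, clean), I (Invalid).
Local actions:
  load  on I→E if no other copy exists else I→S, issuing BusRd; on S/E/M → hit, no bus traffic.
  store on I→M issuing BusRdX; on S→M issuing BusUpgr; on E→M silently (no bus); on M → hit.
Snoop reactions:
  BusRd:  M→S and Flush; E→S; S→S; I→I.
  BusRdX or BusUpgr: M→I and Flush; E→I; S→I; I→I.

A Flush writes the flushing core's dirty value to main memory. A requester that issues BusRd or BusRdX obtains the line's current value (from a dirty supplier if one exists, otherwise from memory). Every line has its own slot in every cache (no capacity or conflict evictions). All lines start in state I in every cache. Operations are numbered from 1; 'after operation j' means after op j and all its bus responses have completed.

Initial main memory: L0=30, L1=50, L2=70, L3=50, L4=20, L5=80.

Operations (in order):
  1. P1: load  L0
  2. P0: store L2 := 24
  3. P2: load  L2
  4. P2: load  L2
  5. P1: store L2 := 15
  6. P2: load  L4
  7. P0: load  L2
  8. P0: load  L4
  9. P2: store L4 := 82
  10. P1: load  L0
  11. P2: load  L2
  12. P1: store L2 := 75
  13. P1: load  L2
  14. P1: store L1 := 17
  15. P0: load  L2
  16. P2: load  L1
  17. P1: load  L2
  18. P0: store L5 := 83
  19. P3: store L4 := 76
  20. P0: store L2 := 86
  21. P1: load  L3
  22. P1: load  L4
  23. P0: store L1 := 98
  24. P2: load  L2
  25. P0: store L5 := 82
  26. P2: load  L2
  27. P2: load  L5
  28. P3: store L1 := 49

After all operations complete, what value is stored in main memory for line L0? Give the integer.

[1] P1: load  L0 | P0:I, P1:E(30), P2:I, P3:I | bus: BusRd
[2] P0: store L2 := 24 | P0:M(24), P1:I, P2:I, P3:I | bus: BusRdX
[3] P2: load  L2 | P0:S(24), P1:I, P2:S(24), P3:I | bus: BusRd,Flush
[4] P2: load  L2 | P0:S(24), P1:I, P2:S(24), P3:I | bus: none
[5] P1: store L2 := 15 | P0:I, P1:M(15), P2:I, P3:I | bus: BusRdX
[6] P2: load  L4 | P0:I, P1:I, P2:E(20), P3:I | bus: BusRd
[7] P0: load  L2 | P0:S(15), P1:S(15), P2:I, P3:I | bus: BusRd,Flush
[8] P0: load  L4 | P0:S(20), P1:I, P2:S(20), P3:I | bus: BusRd
[9] P2: store L4 := 82 | P0:I, P1:I, P2:M(82), P3:I | bus: BusUpgr
[10] P1: load  L0 | P0:I, P1:E(30), P2:I, P3:I | bus: none
[11] P2: load  L2 | P0:S(15), P1:S(15), P2:S(15), P3:I | bus: BusRd
[12] P1: store L2 := 75 | P0:I, P1:M(75), P2:I, P3:I | bus: BusUpgr
[13] P1: load  L2 | P0:I, P1:M(75), P2:I, P3:I | bus: none
[14] P1: store L1 := 17 | P0:I, P1:M(17), P2:I, P3:I | bus: BusRdX
[15] P0: load  L2 | P0:S(75), P1:S(75), P2:I, P3:I | bus: BusRd,Flush
[16] P2: load  L1 | P0:I, P1:S(17), P2:S(17), P3:I | bus: BusRd,Flush
[17] P1: load  L2 | P0:S(75), P1:S(75), P2:I, P3:I | bus: none
[18] P0: store L5 := 83 | P0:M(83), P1:I, P2:I, P3:I | bus: BusRdX
[19] P3: store L4 := 76 | P0:I, P1:I, P2:I, P3:M(76) | bus: BusRdX,Flush
[20] P0: store L2 := 86 | P0:M(86), P1:I, P2:I, P3:I | bus: BusUpgr
[21] P1: load  L3 | P0:I, P1:E(50), P2:I, P3:I | bus: BusRd
[22] P1: load  L4 | P0:I, P1:S(76), P2:I, P3:S(76) | bus: BusRd,Flush
[23] P0: store L1 := 98 | P0:M(98), P1:I, P2:I, P3:I | bus: BusRdX
[24] P2: load  L2 | P0:S(86), P1:I, P2:S(86), P3:I | bus: BusRd,Flush
[25] P0: store L5 := 82 | P0:M(82), P1:I, P2:I, P3:I | bus: none
[26] P2: load  L2 | P0:S(86), P1:I, P2:S(86), P3:I | bus: none
[27] P2: load  L5 | P0:S(82), P1:I, P2:S(82), P3:I | bus: BusRd,Flush
[28] P3: store L1 := 49 | P0:I, P1:I, P2:I, P3:M(49) | bus: BusRdX,Flush

memory[L0] = 30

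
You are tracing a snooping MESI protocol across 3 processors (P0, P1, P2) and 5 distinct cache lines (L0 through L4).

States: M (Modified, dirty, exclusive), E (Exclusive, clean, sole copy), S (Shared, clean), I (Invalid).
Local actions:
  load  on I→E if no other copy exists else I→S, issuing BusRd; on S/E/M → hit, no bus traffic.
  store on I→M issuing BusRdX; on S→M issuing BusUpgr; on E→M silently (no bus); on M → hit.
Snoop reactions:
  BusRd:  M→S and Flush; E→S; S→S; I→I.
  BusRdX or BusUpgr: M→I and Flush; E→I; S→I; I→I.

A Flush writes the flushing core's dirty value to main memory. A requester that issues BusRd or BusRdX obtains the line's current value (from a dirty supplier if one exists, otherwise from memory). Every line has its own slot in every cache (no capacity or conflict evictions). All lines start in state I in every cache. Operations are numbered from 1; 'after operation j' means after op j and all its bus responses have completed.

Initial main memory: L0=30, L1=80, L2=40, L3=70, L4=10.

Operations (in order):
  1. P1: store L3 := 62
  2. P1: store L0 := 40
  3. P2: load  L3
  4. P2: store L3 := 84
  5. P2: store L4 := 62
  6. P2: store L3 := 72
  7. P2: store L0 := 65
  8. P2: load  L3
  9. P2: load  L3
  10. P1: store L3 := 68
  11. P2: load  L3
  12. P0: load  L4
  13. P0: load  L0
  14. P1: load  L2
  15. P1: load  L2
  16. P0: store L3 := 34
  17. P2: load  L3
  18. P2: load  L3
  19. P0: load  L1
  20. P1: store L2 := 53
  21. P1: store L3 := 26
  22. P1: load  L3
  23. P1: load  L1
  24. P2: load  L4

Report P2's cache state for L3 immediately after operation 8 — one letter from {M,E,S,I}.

1. P1: store L3 := 62  bus=[BusRdX]  L3: P0=I P1=M P2=I  mem[L3]=70
2. P1: store L0 := 40  bus=[BusRdX]  L0: P0=I P1=M P2=I  mem[L0]=30
3. P2: load  L3  bus=[BusRd,Flush]  L3: P0=I P1=S P2=S  mem[L3]=62
4. P2: store L3 := 84  bus=[BusUpgr]  L3: P0=I P1=I P2=M  mem[L3]=62
5. P2: store L4 := 62  bus=[BusRdX]  L4: P0=I P1=I P2=M  mem[L4]=10
6. P2: store L3 := 72  bus=[-]  L3: P0=I P1=I P2=M  mem[L3]=62
7. P2: store L0 := 65  bus=[BusRdX,Flush]  L0: P0=I P1=I P2=M  mem[L0]=40
8. P2: load  L3  bus=[-]  L3: P0=I P1=I P2=M  mem[L3]=62
9. P2: load  L3  bus=[-]  L3: P0=I P1=I P2=M  mem[L3]=62
10. P1: store L3 := 68  bus=[BusRdX,Flush]  L3: P0=I P1=M P2=I  mem[L3]=72
11. P2: load  L3  bus=[BusRd,Flush]  L3: P0=I P1=S P2=S  mem[L3]=68
12. P0: load  L4  bus=[BusRd,Flush]  L4: P0=S P1=I P2=S  mem[L4]=62
13. P0: load  L0  bus=[BusRd,Flush]  L0: P0=S P1=I P2=S  mem[L0]=65
14. P1: load  L2  bus=[BusRd]  L2: P0=I P1=E P2=I  mem[L2]=40
15. P1: load  L2  bus=[-]  L2: P0=I P1=E P2=I  mem[L2]=40
16. P0: store L3 := 34  bus=[BusRdX]  L3: P0=M P1=I P2=I  mem[L3]=68
17. P2: load  L3  bus=[BusRd,Flush]  L3: P0=S P1=I P2=S  mem[L3]=34
18. P2: load  L3  bus=[-]  L3: P0=S P1=I P2=S  mem[L3]=34
19. P0: load  L1  bus=[BusRd]  L1: P0=E P1=I P2=I  mem[L1]=80
20. P1: store L2 := 53  bus=[-]  L2: P0=I P1=M P2=I  mem[L2]=40
21. P1: store L3 := 26  bus=[BusRdX]  L3: P0=I P1=M P2=I  mem[L3]=34
22. P1: load  L3  bus=[-]  L3: P0=I P1=M P2=I  mem[L3]=34
23. P1: load  L1  bus=[BusRd]  L1: P0=S P1=S P2=I  mem[L1]=80
24. P2: load  L4  bus=[-]  L4: P0=S P1=I P2=S  mem[L4]=62

state = M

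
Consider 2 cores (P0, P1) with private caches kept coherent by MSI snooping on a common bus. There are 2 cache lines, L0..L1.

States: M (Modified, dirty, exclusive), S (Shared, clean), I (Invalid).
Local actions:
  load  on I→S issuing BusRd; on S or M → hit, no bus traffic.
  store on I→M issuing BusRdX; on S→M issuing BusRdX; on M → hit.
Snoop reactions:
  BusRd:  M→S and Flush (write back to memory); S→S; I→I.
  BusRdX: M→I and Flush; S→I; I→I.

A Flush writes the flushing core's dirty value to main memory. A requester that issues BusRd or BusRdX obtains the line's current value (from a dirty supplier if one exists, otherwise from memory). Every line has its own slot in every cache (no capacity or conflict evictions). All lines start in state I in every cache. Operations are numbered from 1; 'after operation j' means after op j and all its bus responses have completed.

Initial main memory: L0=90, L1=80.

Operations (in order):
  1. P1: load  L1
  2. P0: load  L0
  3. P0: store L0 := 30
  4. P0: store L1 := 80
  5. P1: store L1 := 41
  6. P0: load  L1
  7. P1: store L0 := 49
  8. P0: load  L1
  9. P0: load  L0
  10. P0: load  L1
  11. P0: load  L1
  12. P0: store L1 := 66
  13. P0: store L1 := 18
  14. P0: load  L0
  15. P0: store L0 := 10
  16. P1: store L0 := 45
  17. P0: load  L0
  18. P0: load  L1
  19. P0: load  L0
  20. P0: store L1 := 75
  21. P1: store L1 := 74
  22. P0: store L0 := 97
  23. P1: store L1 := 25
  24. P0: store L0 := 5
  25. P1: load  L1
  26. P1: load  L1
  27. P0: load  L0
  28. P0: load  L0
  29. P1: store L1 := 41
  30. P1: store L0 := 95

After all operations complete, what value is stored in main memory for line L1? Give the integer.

[1] P1: load  L1 | P0:I, P1:S(80) | bus: BusRd
[2] P0: load  L0 | P0:S(90), P1:I | bus: BusRd
[3] P0: store L0 := 30 | P0:M(30), P1:I | bus: BusRdX
[4] P0: store L1 := 80 | P0:M(80), P1:I | bus: BusRdX
[5] P1: store L1 := 41 | P0:I, P1:M(41) | bus: BusRdX,Flush
[6] P0: load  L1 | P0:S(41), P1:S(41) | bus: BusRd,Flush
[7] P1: store L0 := 49 | P0:I, P1:M(49) | bus: BusRdX,Flush
[8] P0: load  L1 | P0:S(41), P1:S(41) | bus: none
[9] P0: load  L0 | P0:S(49), P1:S(49) | bus: BusRd,Flush
[10] P0: load  L1 | P0:S(41), P1:S(41) | bus: none
[11] P0: load  L1 | P0:S(41), P1:S(41) | bus: none
[12] P0: store L1 := 66 | P0:M(66), P1:I | bus: BusRdX
[13] P0: store L1 := 18 | P0:M(18), P1:I | bus: none
[14] P0: load  L0 | P0:S(49), P1:S(49) | bus: none
[15] P0: store L0 := 10 | P0:M(10), P1:I | bus: BusRdX
[16] P1: store L0 := 45 | P0:I, P1:M(45) | bus: BusRdX,Flush
[17] P0: load  L0 | P0:S(45), P1:S(45) | bus: BusRd,Flush
[18] P0: load  L1 | P0:M(18), P1:I | bus: none
[19] P0: load  L0 | P0:S(45), P1:S(45) | bus: none
[20] P0: store L1 := 75 | P0:M(75), P1:I | bus: none
[21] P1: store L1 := 74 | P0:I, P1:M(74) | bus: BusRdX,Flush
[22] P0: store L0 := 97 | P0:M(97), P1:I | bus: BusRdX
[23] P1: store L1 := 25 | P0:I, P1:M(25) | bus: none
[24] P0: store L0 := 5 | P0:M(5), P1:I | bus: none
[25] P1: load  L1 | P0:I, P1:M(25) | bus: none
[26] P1: load  L1 | P0:I, P1:M(25) | bus: none
[27] P0: load  L0 | P0:M(5), P1:I | bus: none
[28] P0: load  L0 | P0:M(5), P1:I | bus: none
[29] P1: store L1 := 41 | P0:I, P1:M(41) | bus: none
[30] P1: store L0 := 95 | P0:I, P1:M(95) | bus: BusRdX,Flush

memory[L1] = 75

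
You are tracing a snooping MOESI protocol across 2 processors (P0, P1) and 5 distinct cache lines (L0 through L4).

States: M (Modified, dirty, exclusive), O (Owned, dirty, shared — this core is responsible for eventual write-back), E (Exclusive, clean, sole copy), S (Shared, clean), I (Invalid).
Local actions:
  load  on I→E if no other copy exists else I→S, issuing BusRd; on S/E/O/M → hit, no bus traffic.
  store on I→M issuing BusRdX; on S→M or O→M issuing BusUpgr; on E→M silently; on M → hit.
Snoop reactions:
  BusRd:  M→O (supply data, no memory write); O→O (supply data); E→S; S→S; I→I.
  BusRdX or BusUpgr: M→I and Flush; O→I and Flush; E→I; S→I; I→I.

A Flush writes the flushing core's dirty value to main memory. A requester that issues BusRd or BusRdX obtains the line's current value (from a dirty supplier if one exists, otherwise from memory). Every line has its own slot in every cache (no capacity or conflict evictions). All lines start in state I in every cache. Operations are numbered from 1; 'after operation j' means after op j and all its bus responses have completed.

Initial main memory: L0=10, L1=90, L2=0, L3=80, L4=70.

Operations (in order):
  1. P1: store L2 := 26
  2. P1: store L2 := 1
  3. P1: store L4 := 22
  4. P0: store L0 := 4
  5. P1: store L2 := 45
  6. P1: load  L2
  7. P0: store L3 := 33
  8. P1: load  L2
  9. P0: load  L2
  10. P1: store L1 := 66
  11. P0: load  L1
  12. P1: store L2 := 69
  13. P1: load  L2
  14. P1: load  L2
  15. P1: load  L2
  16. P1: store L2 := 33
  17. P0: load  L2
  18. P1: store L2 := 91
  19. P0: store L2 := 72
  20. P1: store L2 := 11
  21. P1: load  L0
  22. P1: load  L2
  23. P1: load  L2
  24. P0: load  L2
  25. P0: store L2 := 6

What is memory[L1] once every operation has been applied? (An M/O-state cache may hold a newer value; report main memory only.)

1. P1: store L2 := 26  bus=[BusRdX]  L2: P0=I P1=M  mem[L2]=0
2. P1: store L2 := 1  bus=[-]  L2: P0=I P1=M  mem[L2]=0
3. P1: store L4 := 22  bus=[BusRdX]  L4: P0=I P1=M  mem[L4]=70
4. P0: store L0 := 4  bus=[BusRdX]  L0: P0=M P1=I  mem[L0]=10
5. P1: store L2 := 45  bus=[-]  L2: P0=I P1=M  mem[L2]=0
6. P1: load  L2  bus=[-]  L2: P0=I P1=M  mem[L2]=0
7. P0: store L3 := 33  bus=[BusRdX]  L3: P0=M P1=I  mem[L3]=80
8. P1: load  L2  bus=[-]  L2: P0=I P1=M  mem[L2]=0
9. P0: load  L2  bus=[BusRd]  L2: P0=S P1=O  mem[L2]=0
10. P1: store L1 := 66  bus=[BusRdX]  L1: P0=I P1=M  mem[L1]=90
11. P0: load  L1  bus=[BusRd]  L1: P0=S P1=O  mem[L1]=90
12. P1: store L2 := 69  bus=[BusUpgr]  L2: P0=I P1=M  mem[L2]=0
13. P1: load  L2  bus=[-]  L2: P0=I P1=M  mem[L2]=0
14. P1: load  L2  bus=[-]  L2: P0=I P1=M  mem[L2]=0
15. P1: load  L2  bus=[-]  L2: P0=I P1=M  mem[L2]=0
16. P1: store L2 := 33  bus=[-]  L2: P0=I P1=M  mem[L2]=0
17. P0: load  L2  bus=[BusRd]  L2: P0=S P1=O  mem[L2]=0
18. P1: store L2 := 91  bus=[BusUpgr]  L2: P0=I P1=M  mem[L2]=0
19. P0: store L2 := 72  bus=[BusRdX,Flush]  L2: P0=M P1=I  mem[L2]=91
20. P1: store L2 := 11  bus=[BusRdX,Flush]  L2: P0=I P1=M  mem[L2]=72
21. P1: load  L0  bus=[BusRd]  L0: P0=O P1=S  mem[L0]=10
22. P1: load  L2  bus=[-]  L2: P0=I P1=M  mem[L2]=72
23. P1: load  L2  bus=[-]  L2: P0=I P1=M  mem[L2]=72
24. P0: load  L2  bus=[BusRd]  L2: P0=S P1=O  mem[L2]=72
25. P0: store L2 := 6  bus=[BusUpgr,Flush]  L2: P0=M P1=I  mem[L2]=11

memory[L1] = 90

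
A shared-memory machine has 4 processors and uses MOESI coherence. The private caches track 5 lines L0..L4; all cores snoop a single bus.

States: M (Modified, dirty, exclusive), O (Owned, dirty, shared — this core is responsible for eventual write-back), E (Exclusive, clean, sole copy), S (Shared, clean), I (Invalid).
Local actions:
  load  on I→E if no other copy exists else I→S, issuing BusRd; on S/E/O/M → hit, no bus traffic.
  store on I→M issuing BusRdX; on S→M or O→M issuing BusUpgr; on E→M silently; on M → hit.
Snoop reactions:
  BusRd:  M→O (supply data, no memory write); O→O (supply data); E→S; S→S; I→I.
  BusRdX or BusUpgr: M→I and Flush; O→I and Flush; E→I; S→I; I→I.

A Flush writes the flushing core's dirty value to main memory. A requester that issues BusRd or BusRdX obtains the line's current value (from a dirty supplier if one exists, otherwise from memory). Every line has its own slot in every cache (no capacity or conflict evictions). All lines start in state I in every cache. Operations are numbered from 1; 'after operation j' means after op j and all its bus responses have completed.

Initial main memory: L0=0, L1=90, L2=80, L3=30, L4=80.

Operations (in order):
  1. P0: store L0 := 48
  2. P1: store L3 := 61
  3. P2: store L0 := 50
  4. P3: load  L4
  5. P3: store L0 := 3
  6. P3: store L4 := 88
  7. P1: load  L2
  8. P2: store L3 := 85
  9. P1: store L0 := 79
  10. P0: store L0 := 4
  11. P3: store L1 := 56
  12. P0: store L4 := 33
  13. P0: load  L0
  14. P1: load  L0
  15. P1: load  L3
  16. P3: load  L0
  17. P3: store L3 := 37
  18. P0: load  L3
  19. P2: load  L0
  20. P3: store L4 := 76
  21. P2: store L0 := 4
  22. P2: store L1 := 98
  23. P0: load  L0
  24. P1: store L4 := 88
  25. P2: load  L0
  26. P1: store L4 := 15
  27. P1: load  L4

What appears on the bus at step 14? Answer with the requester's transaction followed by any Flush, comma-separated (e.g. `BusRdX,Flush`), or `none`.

bus = BusRd

step 1: P0: store L0 := 48  ⟶  MIII  (L0)  txn=BusRdX  M[L0]=0
step 2: P1: store L3 := 61  ⟶  IMII  (L3)  txn=BusRdX  M[L3]=30
step 3: P2: store L0 := 50  ⟶  IIMI  (L0)  txn=BusRdX+Flush  M[L0]=48
step 4: P3: load  L4  ⟶  IIIE  (L4)  txn=BusRd  M[L4]=80
step 5: P3: store L0 := 3  ⟶  IIIM  (L0)  txn=BusRdX+Flush  M[L0]=50
step 6: P3: store L4 := 88  ⟶  IIIM  (L4)  txn=∅  M[L4]=80
step 7: P1: load  L2  ⟶  IEII  (L2)  txn=BusRd  M[L2]=80
step 8: P2: store L3 := 85  ⟶  IIMI  (L3)  txn=BusRdX+Flush  M[L3]=61
step 9: P1: store L0 := 79  ⟶  IMII  (L0)  txn=BusRdX+Flush  M[L0]=3
step 10: P0: store L0 := 4  ⟶  MIII  (L0)  txn=BusRdX+Flush  M[L0]=79
step 11: P3: store L1 := 56  ⟶  IIIM  (L1)  txn=BusRdX  M[L1]=90
step 12: P0: store L4 := 33  ⟶  MIII  (L4)  txn=BusRdX+Flush  M[L4]=88
step 13: P0: load  L0  ⟶  MIII  (L0)  txn=∅  M[L0]=79
step 14: P1: load  L0  ⟶  OSII  (L0)  txn=BusRd  M[L0]=79
step 15: P1: load  L3  ⟶  ISOI  (L3)  txn=BusRd  M[L3]=61
step 16: P3: load  L0  ⟶  OSIS  (L0)  txn=BusRd  M[L0]=79
step 17: P3: store L3 := 37  ⟶  IIIM  (L3)  txn=BusRdX+Flush  M[L3]=85
step 18: P0: load  L3  ⟶  SIIO  (L3)  txn=BusRd  M[L3]=85
step 19: P2: load  L0  ⟶  OSSS  (L0)  txn=BusRd  M[L0]=79
step 20: P3: store L4 := 76  ⟶  IIIM  (L4)  txn=BusRdX+Flush  M[L4]=33
step 21: P2: store L0 := 4  ⟶  IIMI  (L0)  txn=BusUpgr+Flush  M[L0]=4
step 22: P2: store L1 := 98  ⟶  IIMI  (L1)  txn=BusRdX+Flush  M[L1]=56
step 23: P0: load  L0  ⟶  SIOI  (L0)  txn=BusRd  M[L0]=4
step 24: P1: store L4 := 88  ⟶  IMII  (L4)  txn=BusRdX+Flush  M[L4]=76
step 25: P2: load  L0  ⟶  SIOI  (L0)  txn=∅  M[L0]=4
step 26: P1: store L4 := 15  ⟶  IMII  (L4)  txn=∅  M[L4]=76
step 27: P1: load  L4  ⟶  IMII  (L4)  txn=∅  M[L4]=76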